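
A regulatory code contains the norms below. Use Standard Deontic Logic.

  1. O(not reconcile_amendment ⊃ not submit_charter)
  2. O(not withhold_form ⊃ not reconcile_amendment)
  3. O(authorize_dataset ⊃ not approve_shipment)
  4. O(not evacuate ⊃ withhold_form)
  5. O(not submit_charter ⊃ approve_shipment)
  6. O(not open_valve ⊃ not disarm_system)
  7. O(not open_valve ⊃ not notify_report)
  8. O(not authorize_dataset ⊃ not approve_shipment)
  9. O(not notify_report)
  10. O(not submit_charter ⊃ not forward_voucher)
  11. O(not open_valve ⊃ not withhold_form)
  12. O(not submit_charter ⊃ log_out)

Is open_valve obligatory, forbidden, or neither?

Obligatory

By case analysis on not authorize_dataset: premise 8 gives O(not authorize_dataset ⊃ not approve_shipment) and premise 3 gives O(authorize_dataset ⊃ not approve_shipment), so O(not approve_shipment) either way.
Premise 5, O(not submit_charter ⊃ approve_shipment), contraposes to O(not approve_shipment ⊃ submit_charter); with O(not approve_shipment) we get O(submit_charter).
Premise 1, O(not reconcile_amendment ⊃ not submit_charter), contraposes to O(submit_charter ⊃ reconcile_amendment); with O(submit_charter) we get O(reconcile_amendment).
Premise 2, O(not withhold_form ⊃ not reconcile_amendment), contraposes to O(reconcile_amendment ⊃ withhold_form); with O(reconcile_amendment) we get O(withhold_form).
Premise 11 is O(not open_valve ⊃ not withhold_form); contrapositively O(withhold_form ⊃ open_valve). Since O(withhold_form) holds, K gives O(open_valve).
Premises 4, 6, 7, 9, 10, 12 do not contribute to this derivation.
Hence open_valve is obligatory.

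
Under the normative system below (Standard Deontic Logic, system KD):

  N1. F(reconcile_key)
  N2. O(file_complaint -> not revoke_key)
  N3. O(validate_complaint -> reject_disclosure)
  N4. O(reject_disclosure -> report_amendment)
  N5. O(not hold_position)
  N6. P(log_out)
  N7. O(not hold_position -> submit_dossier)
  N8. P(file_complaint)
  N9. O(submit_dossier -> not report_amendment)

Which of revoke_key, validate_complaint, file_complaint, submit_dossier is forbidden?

validate_complaint

Premise 5 gives O(not hold_position).
Premise 7 is O(not hold_position -> submit_dossier); since O(not hold_position), deontic closure gives O(submit_dossier).
From O(submit_dossier) and premise 9, O(submit_dossier -> not report_amendment), we obtain O(not report_amendment).
Premise 4 is O(reject_disclosure -> report_amendment); contrapositively O(not report_amendment -> not reject_disclosure). Since O(not report_amendment) holds, K gives O(not reject_disclosure).
Premise 3, O(validate_complaint -> reject_disclosure), contraposes to O(not reject_disclosure -> not validate_complaint); with O(not reject_disclosure) we get O(not validate_complaint).
So O(not validate_complaint) holds, i.e. validate_complaint is forbidden. None of the other listed options is forbidden under the premises.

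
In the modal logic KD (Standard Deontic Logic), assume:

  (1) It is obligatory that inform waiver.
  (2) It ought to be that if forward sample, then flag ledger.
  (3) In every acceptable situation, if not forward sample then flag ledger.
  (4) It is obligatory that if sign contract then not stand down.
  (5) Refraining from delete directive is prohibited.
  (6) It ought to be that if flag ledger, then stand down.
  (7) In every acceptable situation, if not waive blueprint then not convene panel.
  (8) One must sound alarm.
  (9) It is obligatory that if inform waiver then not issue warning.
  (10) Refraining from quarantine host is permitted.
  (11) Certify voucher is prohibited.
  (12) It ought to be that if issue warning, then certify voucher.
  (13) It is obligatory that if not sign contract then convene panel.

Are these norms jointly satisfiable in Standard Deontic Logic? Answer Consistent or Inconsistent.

Consistent

Premise 12 is O(issue_warning → certify_voucher), but O(issue_warning) is not derivable from the premises, so it does not yield O(certify_voucher).
So O(certify_voucher) is not derivable, and the apparent clash with O(¬certify_voucher) does not arise.
A world satisfying every obligation exists (e.g. certify_voucher=false, convene_panel=true, delete_directive=true, flag_ledger=true, forward_sample=false, inform_waiver=true, issue_warning=false, quarantine_host=false, sign_contract=false, sound_alarm=true, stand_down=true, waive_blueprint=true); no atom is both obligatory and forbidden, so the set is consistent.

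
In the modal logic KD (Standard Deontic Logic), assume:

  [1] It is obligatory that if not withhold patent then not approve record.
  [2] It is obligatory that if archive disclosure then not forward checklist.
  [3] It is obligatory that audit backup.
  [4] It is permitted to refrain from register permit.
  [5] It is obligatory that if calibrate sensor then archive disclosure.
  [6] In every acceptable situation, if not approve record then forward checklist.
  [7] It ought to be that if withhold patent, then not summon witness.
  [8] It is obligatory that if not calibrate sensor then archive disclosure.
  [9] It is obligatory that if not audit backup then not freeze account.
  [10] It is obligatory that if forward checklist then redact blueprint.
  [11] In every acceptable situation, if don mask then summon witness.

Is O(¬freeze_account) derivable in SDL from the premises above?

Premise 9 is O(¬audit_backup → ¬freeze_account), but O(¬audit_backup) is not derivable from the premises, so it does not yield O(¬freeze_account).
No other premise forces O(¬freeze_account). An ideal world satisfying every premise can still have ¬freeze_account false, so O(¬freeze_account) is not derivable.

No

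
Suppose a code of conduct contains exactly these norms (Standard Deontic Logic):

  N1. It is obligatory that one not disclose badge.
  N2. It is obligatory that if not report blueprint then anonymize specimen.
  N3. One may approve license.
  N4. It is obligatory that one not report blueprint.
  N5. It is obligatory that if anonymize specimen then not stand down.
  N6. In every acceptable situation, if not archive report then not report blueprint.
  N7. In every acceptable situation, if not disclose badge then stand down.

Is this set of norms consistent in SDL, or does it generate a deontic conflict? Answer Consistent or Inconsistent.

Inconsistent

Premise 4 states O(¬report_blueprint) outright.
Premise 2 is O(¬report_blueprint → anonymize_specimen); since O(¬report_blueprint), deontic closure gives O(anonymize_specimen).
Applying K to premise 5 (O(anonymize_specimen → ¬stand_down)) and O(anonymize_specimen) yields O(¬stand_down).
Premise 7, O(¬disclose_badge → stand_down), contraposes to O(¬stand_down → disclose_badge); with O(¬stand_down) we get O(disclose_badge).
However, premise 1 gives O(¬disclose_badge).
We now have both O(disclose_badge) and O(¬disclose_badge) — disclose_badge is simultaneously obligatory and forbidden, violating the D-axiom.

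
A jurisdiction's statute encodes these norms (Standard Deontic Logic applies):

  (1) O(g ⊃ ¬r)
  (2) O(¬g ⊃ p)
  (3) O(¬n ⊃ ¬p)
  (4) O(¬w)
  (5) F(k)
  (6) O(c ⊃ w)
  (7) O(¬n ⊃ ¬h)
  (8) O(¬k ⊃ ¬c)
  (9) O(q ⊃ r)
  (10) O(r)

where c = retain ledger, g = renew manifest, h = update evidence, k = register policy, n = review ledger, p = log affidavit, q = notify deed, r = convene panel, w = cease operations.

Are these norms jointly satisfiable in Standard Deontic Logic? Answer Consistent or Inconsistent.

Consistent

Premise 6 is O(c ⊃ w), but O(c) is not derivable from the premises, so it does not yield O(w).
So O(w) is not derivable, and the apparent clash with O(¬w) does not arise.
A world satisfying every obligation exists (e.g. c=false, g=false, h=false, k=false, n=true, p=true, q=false, r=true, w=false); no atom is both obligatory and forbidden, so the set is consistent.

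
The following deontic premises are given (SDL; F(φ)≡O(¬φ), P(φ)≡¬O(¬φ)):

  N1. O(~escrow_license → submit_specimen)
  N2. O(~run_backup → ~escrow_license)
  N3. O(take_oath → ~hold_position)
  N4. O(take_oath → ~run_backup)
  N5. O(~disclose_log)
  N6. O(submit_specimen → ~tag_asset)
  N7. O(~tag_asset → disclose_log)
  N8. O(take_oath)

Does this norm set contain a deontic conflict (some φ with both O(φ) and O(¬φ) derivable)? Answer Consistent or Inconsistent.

Inconsistent

Premise 5 gives O(~disclose_log).
Premise 7, O(~tag_asset → disclose_log), contraposes to O(~disclose_log → tag_asset); with O(~disclose_log) we get O(tag_asset).
The contrapositive of premise 6 (O(submit_specimen → ~tag_asset)) is O(tag_asset → ~submit_specimen), and O(tag_asset) is already established, so O(~submit_specimen).
The contrapositive of premise 1 (O(~escrow_license → submit_specimen)) is O(~submit_specimen → escrow_license), and O(~submit_specimen) is already established, so O(escrow_license).
The contrapositive of premise 2 (O(~run_backup → ~escrow_license)) is O(escrow_license → run_backup), and O(escrow_license) is already established, so O(run_backup).
Premise 4, O(take_oath → ~run_backup), contraposes to O(run_backup → ~take_oath); with O(run_backup) we get O(~take_oath).
Yet premise 8 states O(take_oath).
We now have both O(~take_oath) and O(take_oath) — take_oath is simultaneously obligatory and forbidden, violating the D-axiom.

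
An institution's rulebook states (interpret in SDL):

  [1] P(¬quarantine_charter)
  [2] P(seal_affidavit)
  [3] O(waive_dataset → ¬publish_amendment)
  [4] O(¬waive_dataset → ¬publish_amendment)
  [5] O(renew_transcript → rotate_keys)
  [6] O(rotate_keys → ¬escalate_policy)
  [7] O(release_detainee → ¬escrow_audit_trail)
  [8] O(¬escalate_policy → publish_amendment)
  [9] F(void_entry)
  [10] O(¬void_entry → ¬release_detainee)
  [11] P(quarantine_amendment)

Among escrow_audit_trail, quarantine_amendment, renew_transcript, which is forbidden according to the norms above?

Premises 4 and 3 cover both cases: O(¬waive_dataset → ¬publish_amendment) and O(waive_dataset → ¬publish_amendment). Since ¬waive_dataset ∨ waive_dataset is a tautology, O(¬publish_amendment) follows.
Premise 8, O(¬escalate_policy → publish_amendment), contraposes to O(¬publish_amendment → escalate_policy); with O(¬publish_amendment) we get O(escalate_policy).
Premise 6, O(rotate_keys → ¬escalate_policy), contraposes to O(escalate_policy → ¬rotate_keys); with O(escalate_policy) we get O(¬rotate_keys).
Premise 5 is O(renew_transcript → rotate_keys); contrapositively O(¬rotate_keys → ¬renew_transcript). Since O(¬rotate_keys) holds, K gives O(¬renew_transcript).
So O(¬renew_transcript) holds, i.e. renew_transcript is forbidden. None of the other listed options is forbidden under the premises.

renew_transcript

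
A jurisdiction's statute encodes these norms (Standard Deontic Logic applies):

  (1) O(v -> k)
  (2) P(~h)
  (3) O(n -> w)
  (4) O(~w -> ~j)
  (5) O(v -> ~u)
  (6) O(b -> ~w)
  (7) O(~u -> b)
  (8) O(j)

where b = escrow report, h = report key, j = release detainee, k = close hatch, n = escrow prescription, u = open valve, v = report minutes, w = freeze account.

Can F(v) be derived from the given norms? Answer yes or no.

Premise 8 states O(j) outright.
Premise 4, O(~w -> ~j), contraposes to O(j -> w); with O(j) we get O(w).
The contrapositive of premise 6 (O(b -> ~w)) is O(w -> ~b), and O(w) is already established, so O(~b).
Premise 7, O(~u -> b), contraposes to O(~b -> u); with O(~b) we get O(u).
Premise 5 is O(v -> ~u); contrapositively O(u -> ~v). Since O(u) holds, K gives O(~v).
Premises 1, 2, 3 do not contribute to this derivation.
So O(~v) holds, i.e. F(v). The claim follows.

Yes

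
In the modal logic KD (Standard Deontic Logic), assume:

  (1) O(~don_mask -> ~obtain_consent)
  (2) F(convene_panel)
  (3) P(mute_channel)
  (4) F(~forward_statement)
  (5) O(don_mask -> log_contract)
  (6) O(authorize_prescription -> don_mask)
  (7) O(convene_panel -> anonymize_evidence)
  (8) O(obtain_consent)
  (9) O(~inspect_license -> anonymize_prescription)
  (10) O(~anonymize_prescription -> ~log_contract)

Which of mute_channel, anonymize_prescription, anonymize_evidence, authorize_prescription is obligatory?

anonymize_prescription

From premise 8 we have O(obtain_consent).
The contrapositive of premise 1 (O(~don_mask -> ~obtain_consent)) is O(obtain_consent -> don_mask), and O(obtain_consent) is already established, so O(don_mask).
From O(don_mask) and premise 5, O(don_mask -> log_contract), we obtain O(log_contract).
Premise 10, O(~anonymize_prescription -> ~log_contract), contraposes to O(log_contract -> anonymize_prescription); with O(log_contract) we get O(anonymize_prescription).
So O(anonymize_prescription) holds — anonymize_prescription is obligatory. None of the other listed options is made obligatory by any chain of premises.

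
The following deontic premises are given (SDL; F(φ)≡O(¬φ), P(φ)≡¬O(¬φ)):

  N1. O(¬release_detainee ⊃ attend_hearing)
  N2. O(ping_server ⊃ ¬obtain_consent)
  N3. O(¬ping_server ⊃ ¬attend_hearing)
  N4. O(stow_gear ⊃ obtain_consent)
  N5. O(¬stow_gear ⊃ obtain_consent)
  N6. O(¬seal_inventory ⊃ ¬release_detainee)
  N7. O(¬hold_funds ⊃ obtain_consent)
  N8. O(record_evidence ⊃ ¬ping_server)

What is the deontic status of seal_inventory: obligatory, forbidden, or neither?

Premises 5 and 4 cover both cases: O(¬stow_gear ⊃ obtain_consent) and O(stow_gear ⊃ obtain_consent). Since ¬stow_gear ∨ stow_gear is a tautology, O(obtain_consent) follows.
Premise 2 is O(ping_server ⊃ ¬obtain_consent); contrapositively O(obtain_consent ⊃ ¬ping_server). Since O(obtain_consent) holds, K gives O(¬ping_server).
Applying K to premise 3 (O(¬ping_server ⊃ ¬attend_hearing)) and O(¬ping_server) yields O(¬attend_hearing).
Premise 1, O(¬release_detainee ⊃ attend_hearing), contraposes to O(¬attend_hearing ⊃ release_detainee); with O(¬attend_hearing) we get O(release_detainee).
The contrapositive of premise 6 (O(¬seal_inventory ⊃ ¬release_detainee)) is O(release_detainee ⊃ seal_inventory), and O(release_detainee) is already established, so O(seal_inventory).
Premises 7, 8 do not contribute to this derivation.
Hence seal_inventory is obligatory.

Obligatory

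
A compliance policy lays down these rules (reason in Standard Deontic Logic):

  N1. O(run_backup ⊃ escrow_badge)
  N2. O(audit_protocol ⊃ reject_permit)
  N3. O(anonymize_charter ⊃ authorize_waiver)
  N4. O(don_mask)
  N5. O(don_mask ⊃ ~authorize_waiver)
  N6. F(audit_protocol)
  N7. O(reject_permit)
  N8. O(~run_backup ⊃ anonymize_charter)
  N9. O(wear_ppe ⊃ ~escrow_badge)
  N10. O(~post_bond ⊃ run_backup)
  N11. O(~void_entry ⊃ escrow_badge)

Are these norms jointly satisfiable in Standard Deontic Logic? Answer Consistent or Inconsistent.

Consistent

Premise 2 is O(audit_protocol ⊃ reject_permit); even if O(reject_permit) held, inferring O(audit_protocol) would be affirming the consequent — invalid.
So O(audit_protocol) is not derivable, and the apparent clash with O(~audit_protocol) does not arise.
A world satisfying every obligation exists (e.g. anonymize_charter=false, audit_protocol=false, authorize_waiver=false, don_mask=true, escrow_badge=true, post_bond=false, reject_permit=true, run_backup=true, void_entry=false, wear_ppe=false); no atom is both obligatory and forbidden, so the set is consistent.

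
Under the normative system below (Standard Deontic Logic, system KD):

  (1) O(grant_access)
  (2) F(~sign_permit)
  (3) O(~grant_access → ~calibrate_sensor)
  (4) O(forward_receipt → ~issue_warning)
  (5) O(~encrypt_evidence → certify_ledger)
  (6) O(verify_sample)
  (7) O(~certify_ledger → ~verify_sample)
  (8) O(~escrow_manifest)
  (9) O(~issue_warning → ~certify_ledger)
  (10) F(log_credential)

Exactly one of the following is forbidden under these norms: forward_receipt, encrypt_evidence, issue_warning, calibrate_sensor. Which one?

Premise 6 states O(verify_sample) outright.
Premise 7, O(~certify_ledger → ~verify_sample), contraposes to O(verify_sample → certify_ledger); with O(verify_sample) we get O(certify_ledger).
The contrapositive of premise 9 (O(~issue_warning → ~certify_ledger)) is O(certify_ledger → issue_warning), and O(certify_ledger) is already established, so O(issue_warning).
Premise 4 is O(forward_receipt → ~issue_warning); contrapositively O(issue_warning → ~forward_receipt). Since O(issue_warning) holds, K gives O(~forward_receipt).
So O(~forward_receipt) holds, i.e. forward_receipt is forbidden. None of the other listed options is forbidden under the premises.

forward_receipt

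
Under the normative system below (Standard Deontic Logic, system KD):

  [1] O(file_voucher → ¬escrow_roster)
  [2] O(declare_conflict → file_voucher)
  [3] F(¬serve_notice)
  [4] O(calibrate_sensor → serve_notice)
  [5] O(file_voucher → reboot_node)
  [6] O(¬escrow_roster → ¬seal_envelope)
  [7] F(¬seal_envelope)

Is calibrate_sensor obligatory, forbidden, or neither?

Neither

Premise 4 is O(calibrate_sensor → serve_notice); even if O(serve_notice) held, inferring O(calibrate_sensor) would be affirming the consequent — invalid.
No premise or chain of K-axiom applications forces O(calibrate_sensor), and none forces O(¬calibrate_sensor). So calibrate_sensor is neither obligatory nor forbidden under these norms.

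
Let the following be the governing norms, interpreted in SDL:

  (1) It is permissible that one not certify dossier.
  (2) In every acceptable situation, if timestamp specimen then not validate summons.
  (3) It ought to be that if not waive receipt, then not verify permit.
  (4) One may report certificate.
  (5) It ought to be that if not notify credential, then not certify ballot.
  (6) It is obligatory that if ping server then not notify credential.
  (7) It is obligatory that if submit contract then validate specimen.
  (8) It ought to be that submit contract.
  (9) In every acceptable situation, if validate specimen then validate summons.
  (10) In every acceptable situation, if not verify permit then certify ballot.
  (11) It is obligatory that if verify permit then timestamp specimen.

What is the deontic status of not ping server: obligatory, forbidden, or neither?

Premise 8 states O(submit_contract) outright.
Applying K to premise 7 (O(submit_contract → validate_specimen)) and O(submit_contract) yields O(validate_specimen).
With premise 9, O(validate_specimen → validate_summons), the K-axiom yields O(validate_summons).
Premise 2, O(timestamp_specimen → ¬validate_summons), contraposes to O(validate_summons → ¬timestamp_specimen); with O(validate_summons) we get O(¬timestamp_specimen).
Premise 11 is O(verify_permit → timestamp_specimen); contrapositively O(¬timestamp_specimen → ¬verify_permit). Since O(¬timestamp_specimen) holds, K gives O(¬verify_permit).
With premise 10, O(¬verify_permit → certify_ballot), the K-axiom yields O(certify_ballot).
The contrapositive of premise 5 (O(¬notify_credential → ¬certify_ballot)) is O(certify_ballot → notify_credential), and O(certify_ballot) is already established, so O(notify_credential).
Premise 6 is O(ping_server → ¬notify_credential); contrapositively O(notify_credential → ¬ping_server). Since O(notify_credential) holds, K gives O(¬ping_server).
Premises 1, 3, 4 do not contribute to this derivation.
Hence ¬ping_server is obligatory.

Obligatory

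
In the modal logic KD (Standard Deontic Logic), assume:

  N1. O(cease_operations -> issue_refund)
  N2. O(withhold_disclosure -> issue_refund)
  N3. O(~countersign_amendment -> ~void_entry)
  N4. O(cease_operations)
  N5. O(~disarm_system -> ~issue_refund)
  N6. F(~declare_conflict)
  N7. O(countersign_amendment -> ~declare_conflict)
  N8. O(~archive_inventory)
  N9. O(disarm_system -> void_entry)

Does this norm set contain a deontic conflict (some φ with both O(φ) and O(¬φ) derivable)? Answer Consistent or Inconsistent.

Inconsistent

Premise 4 states O(cease_operations) outright.
Applying K to premise 1 (O(cease_operations -> issue_refund)) and O(cease_operations) yields O(issue_refund).
The contrapositive of premise 5 (O(~disarm_system -> ~issue_refund)) is O(issue_refund -> disarm_system), and O(issue_refund) is already established, so O(disarm_system).
From O(disarm_system) and premise 9, O(disarm_system -> void_entry), we obtain O(void_entry).
Premise 3, O(~countersign_amendment -> ~void_entry), contraposes to O(void_entry -> countersign_amendment); with O(void_entry) we get O(countersign_amendment).
Applying K to premise 7 (O(countersign_amendment -> ~declare_conflict)) and O(countersign_amendment) yields O(~declare_conflict).
Yet premise 6 is F(~declare_conflict), i.e. O(declare_conflict).
We now have both O(~declare_conflict) and O(declare_conflict) — declare_conflict is simultaneously obligatory and forbidden, violating the D-axiom.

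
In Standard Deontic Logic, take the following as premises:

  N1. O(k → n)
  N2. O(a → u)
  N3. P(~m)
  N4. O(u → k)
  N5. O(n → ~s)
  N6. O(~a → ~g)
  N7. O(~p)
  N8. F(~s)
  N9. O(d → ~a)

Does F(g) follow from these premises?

Yes

Premise 8, F(~s), is equivalent to O(s).
Premise 5, O(n → ~s), contraposes to O(s → ~n); with O(s) we get O(~n).
The contrapositive of premise 1 (O(k → n)) is O(~n → ~k), and O(~n) is already established, so O(~k).
Premise 4, O(u → k), contraposes to O(~k → ~u); with O(~k) we get O(~u).
Premise 2, O(a → u), contraposes to O(~u → ~a); with O(~u) we get O(~a).
With premise 6, O(~a → ~g), the K-axiom yields O(~g).
Premises 3, 7, 9 do not contribute to this derivation.
So O(~g) holds, i.e. F(g). The claim follows.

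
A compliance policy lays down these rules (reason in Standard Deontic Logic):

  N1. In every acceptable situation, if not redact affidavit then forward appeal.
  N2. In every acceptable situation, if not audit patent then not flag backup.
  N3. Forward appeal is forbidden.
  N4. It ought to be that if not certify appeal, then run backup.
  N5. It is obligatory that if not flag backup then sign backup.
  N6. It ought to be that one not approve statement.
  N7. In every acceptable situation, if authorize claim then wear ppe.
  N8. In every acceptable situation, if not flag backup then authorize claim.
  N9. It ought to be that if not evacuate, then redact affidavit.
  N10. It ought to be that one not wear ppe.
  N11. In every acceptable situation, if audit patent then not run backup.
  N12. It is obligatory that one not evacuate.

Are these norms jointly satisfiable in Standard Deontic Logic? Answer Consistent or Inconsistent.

Consistent

Premise 1 is O(¬redact_affidavit → forward_appeal), but O(¬redact_affidavit) is not derivable from the premises, so it does not yield O(forward_appeal).
So O(forward_appeal) is not derivable, and the apparent clash with O(¬forward_appeal) does not arise.
A world satisfying every obligation exists (e.g. approve_statement=false, audit_patent=true, authorize_claim=false, certify_appeal=true, evacuate=false, flag_backup=true, forward_appeal=false, redact_affidavit=true, run_backup=false, sign_backup=false, wear_ppe=false); no atom is both obligatory and forbidden, so the set is consistent.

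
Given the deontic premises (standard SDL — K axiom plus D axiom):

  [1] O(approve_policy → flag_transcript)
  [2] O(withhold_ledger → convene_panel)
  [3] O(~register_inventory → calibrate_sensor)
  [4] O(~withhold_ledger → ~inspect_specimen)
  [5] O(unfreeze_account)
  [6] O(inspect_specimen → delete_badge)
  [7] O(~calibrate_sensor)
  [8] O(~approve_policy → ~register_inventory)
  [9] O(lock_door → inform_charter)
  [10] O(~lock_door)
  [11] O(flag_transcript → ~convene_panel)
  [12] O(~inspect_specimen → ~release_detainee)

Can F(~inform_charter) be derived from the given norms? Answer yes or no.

No

Premise 9 is O(lock_door → inform_charter), but O(lock_door) is not derivable from the premises, so it does not yield O(inform_charter).
No other premise forces O(inform_charter). An ideal world satisfying every premise can still have ~inform_charter true, so F(~inform_charter) is not derivable.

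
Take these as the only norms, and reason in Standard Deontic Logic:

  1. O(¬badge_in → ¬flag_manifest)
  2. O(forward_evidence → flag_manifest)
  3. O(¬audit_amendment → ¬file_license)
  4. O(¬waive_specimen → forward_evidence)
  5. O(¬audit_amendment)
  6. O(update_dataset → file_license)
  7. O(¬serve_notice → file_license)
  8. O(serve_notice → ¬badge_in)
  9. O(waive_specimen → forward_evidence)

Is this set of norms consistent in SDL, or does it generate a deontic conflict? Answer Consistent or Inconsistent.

Inconsistent

Premises 9 and 4 are O(waive_specimen → forward_evidence) and O(¬waive_specimen → forward_evidence); every ideal world satisfies waive_specimen or ¬waive_specimen, so in either case forward_evidence holds — hence O(forward_evidence).
Premise 2 is O(forward_evidence → flag_manifest); since O(forward_evidence), deontic closure gives O(flag_manifest).
The contrapositive of premise 1 (O(¬badge_in → ¬flag_manifest)) is O(flag_manifest → badge_in), and O(flag_manifest) is already established, so O(badge_in).
The contrapositive of premise 8 (O(serve_notice → ¬badge_in)) is O(badge_in → ¬serve_notice), and O(badge_in) is already established, so O(¬serve_notice).
With premise 7, O(¬serve_notice → file_license), the K-axiom yields O(file_license).
Premise 3 is O(¬audit_amendment → ¬file_license); contrapositively O(file_license → audit_amendment). Since O(file_license) holds, K gives O(audit_amendment).
Yet premise 5 states O(¬audit_amendment).
We now have both O(audit_amendment) and O(¬audit_amendment) — audit_amendment is simultaneously obligatory and forbidden, violating the D-axiom.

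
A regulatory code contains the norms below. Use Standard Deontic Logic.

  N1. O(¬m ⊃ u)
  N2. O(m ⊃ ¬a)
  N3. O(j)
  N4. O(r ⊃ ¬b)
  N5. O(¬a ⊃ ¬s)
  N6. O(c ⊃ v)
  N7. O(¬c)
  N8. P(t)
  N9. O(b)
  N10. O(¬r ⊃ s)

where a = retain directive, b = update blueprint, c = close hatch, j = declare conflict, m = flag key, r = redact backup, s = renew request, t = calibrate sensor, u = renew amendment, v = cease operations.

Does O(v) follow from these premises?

Premise 6 is O(c ⊃ v), but O(c) is not derivable from the premises, so it does not yield O(v).
No other premise forces O(v). An ideal world satisfying every premise can still have v false, so O(v) is not derivable.

No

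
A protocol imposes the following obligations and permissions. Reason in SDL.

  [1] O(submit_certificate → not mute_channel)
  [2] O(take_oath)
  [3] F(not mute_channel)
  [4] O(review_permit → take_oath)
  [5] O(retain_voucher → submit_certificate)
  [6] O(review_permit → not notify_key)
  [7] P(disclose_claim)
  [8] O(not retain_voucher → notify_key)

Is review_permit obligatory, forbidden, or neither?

Forbidden

Premise 3, F(not mute_channel), is equivalent to O(mute_channel).
Premise 1 is O(submit_certificate → not mute_channel); contrapositively O(mute_channel → not submit_certificate). Since O(mute_channel) holds, K gives O(not submit_certificate).
Premise 5 is O(retain_voucher → submit_certificate); contrapositively O(not submit_certificate → not retain_voucher). Since O(not submit_certificate) holds, K gives O(not retain_voucher).
Applying K to premise 8 (O(not retain_voucher → notify_key)) and O(not retain_voucher) yields O(notify_key).
Premise 6, O(review_permit → not notify_key), contraposes to O(notify_key → not review_permit); with O(notify_key) we get O(not review_permit).
Premises 2, 4, 7 do not contribute to this derivation.
Thus O(not review_permit), which is F(review_permit): review_permit is forbidden.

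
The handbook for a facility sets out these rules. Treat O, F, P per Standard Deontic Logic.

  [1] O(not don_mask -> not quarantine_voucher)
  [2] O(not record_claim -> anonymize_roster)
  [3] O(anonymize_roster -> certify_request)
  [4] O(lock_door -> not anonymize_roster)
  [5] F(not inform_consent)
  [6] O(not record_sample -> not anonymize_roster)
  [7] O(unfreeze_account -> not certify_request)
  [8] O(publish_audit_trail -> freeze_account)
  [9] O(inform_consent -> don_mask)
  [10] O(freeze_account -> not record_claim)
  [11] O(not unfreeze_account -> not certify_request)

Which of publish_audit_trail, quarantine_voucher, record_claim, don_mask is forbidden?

Premises 11 and 7 cover both cases: O(not unfreeze_account -> not certify_request) and O(unfreeze_account -> not certify_request). Since not unfreeze_account ∨ unfreeze_account is a tautology, O(not certify_request) follows.
Premise 3, O(anonymize_roster -> certify_request), contraposes to O(not certify_request -> not anonymize_roster); with O(not certify_request) we get O(not anonymize_roster).
Premise 2, O(not record_claim -> anonymize_roster), contraposes to O(not anonymize_roster -> record_claim); with O(not anonymize_roster) we get O(record_claim).
Premise 10 is O(freeze_account -> not record_claim); contrapositively O(record_claim -> not freeze_account). Since O(record_claim) holds, K gives O(not freeze_account).
The contrapositive of premise 8 (O(publish_audit_trail -> freeze_account)) is O(not freeze_account -> not publish_audit_trail), and O(not freeze_account) is already established, so O(not publish_audit_trail).
So O(not publish_audit_trail) holds, i.e. publish_audit_trail is forbidden. None of the other listed options is forbidden under the premises.

publish_audit_trail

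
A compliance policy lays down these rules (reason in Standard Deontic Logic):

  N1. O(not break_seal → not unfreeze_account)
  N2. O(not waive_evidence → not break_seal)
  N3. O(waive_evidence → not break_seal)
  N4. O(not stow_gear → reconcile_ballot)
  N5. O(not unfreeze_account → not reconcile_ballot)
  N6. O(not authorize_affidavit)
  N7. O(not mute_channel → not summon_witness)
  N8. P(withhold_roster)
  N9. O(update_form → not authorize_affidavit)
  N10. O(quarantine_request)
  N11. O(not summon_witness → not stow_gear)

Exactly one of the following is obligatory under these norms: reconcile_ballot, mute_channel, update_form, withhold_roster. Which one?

mute_channel

Premises 3 and 2 cover both cases: O(waive_evidence → not break_seal) and O(not waive_evidence → not break_seal). Since waive_evidence ∨ not waive_evidence is a tautology, O(not break_seal) follows.
Applying K to premise 1 (O(not break_seal → not unfreeze_account)) and O(not break_seal) yields O(not unfreeze_account).
Premise 5 is O(not unfreeze_account → not reconcile_ballot); since O(not unfreeze_account), deontic closure gives O(not reconcile_ballot).
Premise 4 is O(not stow_gear → reconcile_ballot); contrapositively O(not reconcile_ballot → stow_gear). Since O(not reconcile_ballot) holds, K gives O(stow_gear).
Premise 11 is O(not summon_witness → not stow_gear); contrapositively O(stow_gear → summon_witness). Since O(stow_gear) holds, K gives O(summon_witness).
Premise 7, O(not mute_channel → not summon_witness), contraposes to O(summon_witness → mute_channel); with O(summon_witness) we get O(mute_channel).
So O(mute_channel) holds — mute_channel is obligatory. None of the other listed options is made obligatory by any chain of premises.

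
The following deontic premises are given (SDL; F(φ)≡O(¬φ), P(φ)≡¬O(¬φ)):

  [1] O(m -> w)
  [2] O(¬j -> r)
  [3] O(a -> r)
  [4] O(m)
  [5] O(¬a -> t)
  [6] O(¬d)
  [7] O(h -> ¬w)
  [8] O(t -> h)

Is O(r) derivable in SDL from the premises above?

Yes

From premise 4 we have O(m).
From O(m) and premise 1, O(m -> w), we obtain O(w).
Premise 7 is O(h -> ¬w); contrapositively O(w -> ¬h). Since O(w) holds, K gives O(¬h).
Premise 8, O(t -> h), contraposes to O(¬h -> ¬t); with O(¬h) we get O(¬t).
The contrapositive of premise 5 (O(¬a -> t)) is O(¬t -> a), and O(¬t) is already established, so O(a).
With premise 3, O(a -> r), the K-axiom yields O(r).
Premises 2, 6 do not contribute to this derivation.
So O(r) follows.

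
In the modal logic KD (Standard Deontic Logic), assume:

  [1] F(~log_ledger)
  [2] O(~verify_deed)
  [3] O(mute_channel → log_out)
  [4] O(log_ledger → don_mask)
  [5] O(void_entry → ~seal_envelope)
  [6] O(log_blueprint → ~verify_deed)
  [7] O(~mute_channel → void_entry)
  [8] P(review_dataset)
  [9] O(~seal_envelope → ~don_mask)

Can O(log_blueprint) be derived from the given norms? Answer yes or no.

Premise 6 is O(log_blueprint → ~verify_deed); even if O(~verify_deed) held, inferring O(log_blueprint) would be affirming the consequent — invalid.
No other premise forces O(log_blueprint). An ideal world satisfying every premise can still have log_blueprint false, so O(log_blueprint) is not derivable.

No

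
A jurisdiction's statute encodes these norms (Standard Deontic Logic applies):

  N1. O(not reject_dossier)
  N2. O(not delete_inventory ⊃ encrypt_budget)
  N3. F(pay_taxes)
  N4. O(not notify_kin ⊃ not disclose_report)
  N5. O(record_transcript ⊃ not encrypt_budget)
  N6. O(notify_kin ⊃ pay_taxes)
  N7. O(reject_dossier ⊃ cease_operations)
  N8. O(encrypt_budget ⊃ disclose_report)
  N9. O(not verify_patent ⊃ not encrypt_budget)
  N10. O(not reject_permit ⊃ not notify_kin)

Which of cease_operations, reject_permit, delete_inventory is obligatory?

delete_inventory

Premise 3 is F(pay_taxes), i.e. O(not pay_taxes).
Premise 6, O(notify_kin ⊃ pay_taxes), contraposes to O(not pay_taxes ⊃ not notify_kin); with O(not pay_taxes) we get O(not notify_kin).
Premise 4 is O(not notify_kin ⊃ not disclose_report); since O(not notify_kin), deontic closure gives O(not disclose_report).
Premise 8, O(encrypt_budget ⊃ disclose_report), contraposes to O(not disclose_report ⊃ not encrypt_budget); with O(not disclose_report) we get O(not encrypt_budget).
Premise 2 is O(not delete_inventory ⊃ encrypt_budget); contrapositively O(not encrypt_budget ⊃ delete_inventory). Since O(not encrypt_budget) holds, K gives O(delete_inventory).
So O(delete_inventory) holds — delete_inventory is obligatory. None of the other listed options is made obligatory by any chain of premises.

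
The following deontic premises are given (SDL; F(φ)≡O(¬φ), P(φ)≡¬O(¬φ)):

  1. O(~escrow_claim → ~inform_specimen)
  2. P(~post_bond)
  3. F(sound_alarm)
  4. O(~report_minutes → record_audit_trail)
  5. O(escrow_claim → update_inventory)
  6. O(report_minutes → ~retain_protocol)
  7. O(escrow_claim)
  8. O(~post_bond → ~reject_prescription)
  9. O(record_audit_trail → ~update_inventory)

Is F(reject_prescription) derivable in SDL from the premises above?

Premise 8 is O(~post_bond → ~reject_prescription), but O(~post_bond) is not derivable from the premises (the permission P(~post_bond) asserts only ~O(post_bond), not O(~post_bond)), so it does not yield O(~reject_prescription).
No other premise forces O(~reject_prescription). An ideal world satisfying every premise can still have reject_prescription true, so F(reject_prescription) is not derivable.

No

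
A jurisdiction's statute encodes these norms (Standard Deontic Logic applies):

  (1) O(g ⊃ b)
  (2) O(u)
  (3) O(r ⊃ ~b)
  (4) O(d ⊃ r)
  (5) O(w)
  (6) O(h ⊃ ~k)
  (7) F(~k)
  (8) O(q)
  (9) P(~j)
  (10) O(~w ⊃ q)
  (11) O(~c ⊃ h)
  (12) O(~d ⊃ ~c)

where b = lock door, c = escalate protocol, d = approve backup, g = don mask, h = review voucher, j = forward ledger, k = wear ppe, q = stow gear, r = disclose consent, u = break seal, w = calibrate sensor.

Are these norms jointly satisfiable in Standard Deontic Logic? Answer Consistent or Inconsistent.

Consistent

Premise 10 is O(~w ⊃ q); even if O(q) held, inferring O(~w) would be affirming the consequent — invalid.
So O(~w) is not derivable, and the apparent clash with O(w) does not arise.
A world satisfying every obligation exists (e.g. b=false, c=true, d=true, g=false, h=false, j=false, k=true, q=true, r=true, u=true, w=true); no atom is both obligatory and forbidden, so the set is consistent.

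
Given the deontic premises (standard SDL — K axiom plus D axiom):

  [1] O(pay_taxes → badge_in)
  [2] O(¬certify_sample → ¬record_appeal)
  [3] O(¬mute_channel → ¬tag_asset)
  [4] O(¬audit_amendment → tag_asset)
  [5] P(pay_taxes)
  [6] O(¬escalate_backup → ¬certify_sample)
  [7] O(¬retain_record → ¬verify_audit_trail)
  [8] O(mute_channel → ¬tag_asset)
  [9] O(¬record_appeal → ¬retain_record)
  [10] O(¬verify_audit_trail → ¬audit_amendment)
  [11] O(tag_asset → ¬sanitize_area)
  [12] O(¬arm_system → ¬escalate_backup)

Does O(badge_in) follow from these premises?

Premise 1 is O(pay_taxes → badge_in), but O(pay_taxes) is not derivable from the premises (the permission P(pay_taxes) asserts only ¬O(¬pay_taxes), not O(pay_taxes)), so it does not yield O(badge_in).
No other premise forces O(badge_in). An ideal world satisfying every premise can still have badge_in false, so O(badge_in) is not derivable.

No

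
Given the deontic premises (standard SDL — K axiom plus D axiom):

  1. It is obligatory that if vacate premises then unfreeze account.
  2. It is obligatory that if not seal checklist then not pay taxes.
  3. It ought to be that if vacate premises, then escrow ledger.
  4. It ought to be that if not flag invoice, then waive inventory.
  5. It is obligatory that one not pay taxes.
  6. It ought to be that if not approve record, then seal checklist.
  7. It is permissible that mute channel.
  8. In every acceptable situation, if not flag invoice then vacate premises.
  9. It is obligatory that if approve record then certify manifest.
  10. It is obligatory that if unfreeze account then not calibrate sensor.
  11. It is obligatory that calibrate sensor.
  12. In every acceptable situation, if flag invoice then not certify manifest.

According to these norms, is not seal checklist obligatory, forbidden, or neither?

Forbidden

From premise 11 we have O(calibrate_sensor).
Premise 10, O(unfreeze_account → ¬calibrate_sensor), contraposes to O(calibrate_sensor → ¬unfreeze_account); with O(calibrate_sensor) we get O(¬unfreeze_account).
Premise 1 is O(vacate_premises → unfreeze_account); contrapositively O(¬unfreeze_account → ¬vacate_premises). Since O(¬unfreeze_account) holds, K gives O(¬vacate_premises).
The contrapositive of premise 8 (O(¬flag_invoice → vacate_premises)) is O(¬vacate_premises → flag_invoice), and O(¬vacate_premises) is already established, so O(flag_invoice).
Premise 12 is O(flag_invoice → ¬certify_manifest); since O(flag_invoice), deontic closure gives O(¬certify_manifest).
The contrapositive of premise 9 (O(approve_record → certify_manifest)) is O(¬certify_manifest → ¬approve_record), and O(¬certify_manifest) is already established, so O(¬approve_record).
Applying K to premise 6 (O(¬approve_record → seal_checklist)) and O(¬approve_record) yields O(seal_checklist).
Premises 2, 3, 4, 5, 7 do not contribute to this derivation.
Thus O(seal_checklist), which is F(¬seal_checklist): ¬seal_checklist is forbidden.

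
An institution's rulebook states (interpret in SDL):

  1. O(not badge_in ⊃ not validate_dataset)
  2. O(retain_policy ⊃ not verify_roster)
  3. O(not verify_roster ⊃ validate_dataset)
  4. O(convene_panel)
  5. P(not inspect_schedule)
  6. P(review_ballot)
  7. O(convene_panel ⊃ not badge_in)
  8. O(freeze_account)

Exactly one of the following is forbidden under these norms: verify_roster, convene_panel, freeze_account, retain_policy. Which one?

Premise 4 gives O(convene_panel).
Premise 7 is O(convene_panel ⊃ not badge_in); since O(convene_panel), deontic closure gives O(not badge_in).
Premise 1 is O(not badge_in ⊃ not validate_dataset); since O(not badge_in), deontic closure gives O(not validate_dataset).
Premise 3 is O(not verify_roster ⊃ validate_dataset); contrapositively O(not validate_dataset ⊃ verify_roster). Since O(not validate_dataset) holds, K gives O(verify_roster).
Premise 2, O(retain_policy ⊃ not verify_roster), contraposes to O(verify_roster ⊃ not retain_policy); with O(verify_roster) we get O(not retain_policy).
So O(not retain_policy) holds, i.e. retain_policy is forbidden. None of the other listed options is forbidden under the premises.

retain_policy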